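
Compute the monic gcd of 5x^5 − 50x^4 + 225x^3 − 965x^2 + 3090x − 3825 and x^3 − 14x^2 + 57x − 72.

x^2 − 6x + 9

Repeated division with remainder:
  5x^5 − 50x^4 + 225x^3 − 965x^2 + 3090x − 3825 = (5x^2 + 20x + 220)(x^3 − 14x^2 + 57x − 72) + (1335x^2 − 8010x + 12015)
  x^3 − 14x^2 + 57x − 72 = ((1/1335)x − 8/1335)(1335x^2 − 8010x + 12015) + (0)
Last nonzero remainder: 1335x^2 − 8010x + 12015. Dividing through by 1335 gives the monic gcd x^2 − 6x + 9.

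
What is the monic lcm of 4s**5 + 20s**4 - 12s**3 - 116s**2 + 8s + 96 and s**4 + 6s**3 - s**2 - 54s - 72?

s**7 + 4s**6 - 14s**5 - 56s**4 + 49s**3 + 196s**2 - 36s - 144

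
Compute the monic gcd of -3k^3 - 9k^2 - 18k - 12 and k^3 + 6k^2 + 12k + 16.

k^2 + 2k + 4

Apply the Euclidean algorithm:
  -3k^3 - 9k^2 - 18k - 12 = (-3)(k^3 + 6k^2 + 12k + 16) + (9k^2 + 18k + 36)
  k^3 + 6k^2 + 12k + 16 = ((1/9)k + 4/9)(9k^2 + 18k + 36) + (0)
Last nonzero remainder: 9k^2 + 18k + 36. Dividing through by 9 gives the monic gcd k^2 + 2k + 4.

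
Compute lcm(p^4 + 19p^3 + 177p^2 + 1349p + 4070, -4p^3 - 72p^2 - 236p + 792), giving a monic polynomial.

Apply the Euclidean algorithm:
  p^4 + 19p^3 + 177p^2 + 1349p + 4070 = (-(1/4)p - 1/4)(-4p^3 - 72p^2 - 236p + 792) + (100p^2 + 1488p + 4268)
  -4p^3 - 72p^2 - 236p + 792 = (-(1/25)p - 78/625)(100p^2 + 1488p + 4268) + ((75264/625)p + 827904/625)
  100p^2 + 1488p + 4268 = ((15625/18816)p + 60625/18816)((75264/625)p + 827904/625) + (0)
Last nonzero remainder: (75264/625)p + 827904/625. Dividing through by 75264/625 gives the monic gcd p + 11.
Then lcm(f, g) = f·g / gcd(f, g); expanding and making the result monic gives the answer.

p^6 + 26p^5 + 292p^4 + 2246p^3 + 10327p^2 + 4208p - 73260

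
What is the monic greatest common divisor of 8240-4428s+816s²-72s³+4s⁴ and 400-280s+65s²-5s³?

20-9s+s²

By polynomial division,
  4s⁴-72s³+816s²-4428s+8240 = (-(4/5)s+4)(-5s³+65s²-280s+400) + (332s²-2988s+6640)
  -5s³+65s²-280s+400 = (-(5/332)s+5/83)(332s²-2988s+6640) + (0)
Last nonzero remainder: 332s²-2988s+6640. Dividing through by 332 gives the monic gcd s²-9s+20.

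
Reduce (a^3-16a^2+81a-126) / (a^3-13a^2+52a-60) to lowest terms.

Euclidean algorithm in ℚ[a]:
  a^3-16a^2+81a-126 = (a^3-13a^2+52a-60) + (-3a^2+29a-66)
  a^3-13a^2+52a-60 = (-(1/3)a+10/9)(-3a^2+29a-66) + (-(20/9)a+40/3)
  -3a^2+29a-66 = ((27/20)a-99/20)(-(20/9)a+40/3) + (0)
Last nonzero remainder: -(20/9)a+40/3. Dividing through by -20/9 gives the monic gcd a-6.
Cancel a-6 from numerator and denominator to get the reduced form.

(a^2-10a+21)/(a^2-7a+10)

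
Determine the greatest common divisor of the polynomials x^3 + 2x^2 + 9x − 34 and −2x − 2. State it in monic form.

Apply the Euclidean algorithm:
  x^3 + 2x^2 + 9x − 34 = (−(1/2)x^2 − (1/2)x − 4)(−2x − 2) + (−42)
  −2x − 2 = ((1/21)x + 1/21)(−42) + (0)
The last nonzero remainder is the constant −42, so the polynomials are coprime and gcd = 1.

1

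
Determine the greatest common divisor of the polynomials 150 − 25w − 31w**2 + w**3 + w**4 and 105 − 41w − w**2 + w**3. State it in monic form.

By polynomial division,
  w**4 + w**3 − 31w**2 − 25w + 150 = (w + 2)(w**3 − w**2 − 41w + 105) + (12w**2 − 48w − 60)
  w**3 − w**2 − 41w + 105 = ((1/12)w + 1/4)(12w**2 − 48w − 60) + (−24w + 120)
  12w**2 − 48w − 60 = (−(1/2)w − 1/2)(−24w + 120) + (0)
Last nonzero remainder: −24w + 120. Dividing through by −24 gives the monic gcd w − 5.

−5 + w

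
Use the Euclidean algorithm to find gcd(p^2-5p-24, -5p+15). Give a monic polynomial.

By polynomial division,
  p^2-5p-24 = (-(1/5)p+2/5)(-5p+15) + (-30)
  -5p+15 = ((1/6)p-1/2)(-30) + (0)
The last nonzero remainder is the constant -30, so the polynomials are coprime and gcd = 1.

1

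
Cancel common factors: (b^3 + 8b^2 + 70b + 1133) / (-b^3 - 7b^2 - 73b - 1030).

Euclidean algorithm in ℚ[b]:
  b^3 + 8b^2 + 70b + 1133 = (-1)(-b^3 - 7b^2 - 73b - 1030) + (b^2 - 3b + 103)
  -b^3 - 7b^2 - 73b - 1030 = (-b - 10)(b^2 - 3b + 103) + (0)
The last nonzero remainder b^2 - 3b + 103 is already monic.
Cancel b^2 - 3b + 103 from numerator and denominator to get the reduced form.

(-b - 11)/(b + 10)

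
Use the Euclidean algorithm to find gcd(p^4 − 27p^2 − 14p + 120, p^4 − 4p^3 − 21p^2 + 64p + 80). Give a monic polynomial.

Apply the Euclidean algorithm:
  p^4 − 27p^2 − 14p + 120 = (p^4 − 4p^3 − 21p^2 + 64p + 80) + (4p^3 − 6p^2 − 78p + 40)
  p^4 − 4p^3 − 21p^2 + 64p + 80 = ((1/4)p − 5/8)(4p^3 − 6p^2 − 78p + 40) + (−(21/4)p^2 + (21/4)p + 105)
  4p^3 − 6p^2 − 78p + 40 = (−(16/21)p + 8/21)(−(21/4)p^2 + (21/4)p + 105) + (0)
Last nonzero remainder: −(21/4)p^2 + (21/4)p + 105. Dividing through by −21/4 gives the monic gcd p^2 − p − 20.

p^2 − p − 20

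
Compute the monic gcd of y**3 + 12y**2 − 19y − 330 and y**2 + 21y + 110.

y + 11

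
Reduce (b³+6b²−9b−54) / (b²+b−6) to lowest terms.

By polynomial division,
  b³+6b²−9b−54 = (b+5)(b²+b−6) + (−8b−24)
  b²+b−6 = (−(1/8)b+1/4)(−8b−24) + (0)
Last nonzero remainder: −8b−24. Dividing through by −8 gives the monic gcd b+3.
Cancel b+3 from numerator and denominator to get the reduced form.

(b²+3b−18)/(b−2)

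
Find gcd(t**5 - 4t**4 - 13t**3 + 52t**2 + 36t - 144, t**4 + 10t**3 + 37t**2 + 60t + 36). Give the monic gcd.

By polynomial division,
  t**5 - 4t**4 - 13t**3 + 52t**2 + 36t - 144 = (t - 14)(t**4 + 10t**3 + 37t**2 + 60t + 36) + (90t**3 + 510t**2 + 840t + 360)
  t**4 + 10t**3 + 37t**2 + 60t + 36 = ((1/90)t + 13/270)(90t**3 + 510t**2 + 840t + 360) + ((28/9)t**2 + (140/9)t + 56/3)
  90t**3 + 510t**2 + 840t + 360 = ((405/14)t + 135/7)((28/9)t**2 + (140/9)t + 56/3) + (0)
Last nonzero remainder: (28/9)t**2 + (140/9)t + 56/3. Dividing through by 28/9 gives the monic gcd t**2 + 5t + 6.

t**2 + 5t + 6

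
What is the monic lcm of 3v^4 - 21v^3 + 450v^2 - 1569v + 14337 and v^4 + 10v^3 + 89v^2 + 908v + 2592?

Repeated division with remainder:
  3v^4 - 21v^3 + 450v^2 - 1569v + 14337 = (3)(v^4 + 10v^3 + 89v^2 + 908v + 2592) + (-51v^3 + 183v^2 - 4293v + 6561)
  v^4 + 10v^3 + 89v^2 + 908v + 2592 = (-(1/51)v - 77/289)(-51v^3 + 183v^2 - 4293v + 6561) + ((15485/289)v^2 - (30970/289)v + 1254285/289)
  -51v^3 + 183v^2 - 4293v + 6561 = (-(14739/15485)v + 23409/15485)((15485/289)v^2 - (30970/289)v + 1254285/289) + (0)
Last nonzero remainder: (15485/289)v^2 - (30970/289)v + 1254285/289. Dividing through by 15485/289 gives the monic gcd v^2 - 2v + 81.
Then lcm(f, g) = f·g / gcd(f, g); expanding and making the result monic gives the answer.

v^6 + 5v^5 + 98v^4 + 1053v^3 + 3303v^2 + 40612v + 152928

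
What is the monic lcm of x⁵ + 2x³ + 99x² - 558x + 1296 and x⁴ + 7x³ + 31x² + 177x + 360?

x⁷ + 8x⁶ + 17x⁵ + 115x⁴ + 264x³ - 1683x² + 1998x + 19440

By polynomial division,
  x⁵ + 2x³ + 99x² - 558x + 1296 = (x - 7)(x⁴ + 7x³ + 31x² + 177x + 360) + (20x³ + 139x² + 321x + 3816)
  x⁴ + 7x³ + 31x² + 177x + 360 = ((1/20)x + 1/400)(20x³ + 139x² + 321x + 3816) + ((5841/400)x² - (5841/400)x + 17523/50)
  20x³ + 139x² + 321x + 3816 = ((8000/5841)x + 21200/1947)((5841/400)x² - (5841/400)x + 17523/50) + (0)
Last nonzero remainder: (5841/400)x² - (5841/400)x + 17523/50. Dividing through by 5841/400 gives the monic gcd x² - x + 24.
Then lcm(f, g) = f·g / gcd(f, g); expanding and making the result monic gives the answer.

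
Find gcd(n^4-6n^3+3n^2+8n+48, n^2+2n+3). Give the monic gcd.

By polynomial division,
  n^4-6n^3+3n^2+8n+48 = (n^2-8n+16)(n^2+2n+3) + (0)
The last nonzero remainder n^2+2n+3 is already monic.

n^2+2n+3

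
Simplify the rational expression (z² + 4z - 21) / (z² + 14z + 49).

Apply the Euclidean algorithm:
  z² + 4z - 21 = (z² + 14z + 49) + (-10z - 70)
  z² + 14z + 49 = (-(1/10)z - 7/10)(-10z - 70) + (0)
Last nonzero remainder: -10z - 70. Dividing through by -10 gives the monic gcd z + 7.
Cancel z + 7 from numerator and denominator to get the reduced form.

(z - 3)/(z + 7)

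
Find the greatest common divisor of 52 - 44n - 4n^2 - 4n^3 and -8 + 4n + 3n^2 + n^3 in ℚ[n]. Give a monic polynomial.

Repeated division with remainder:
  -4n^3 - 4n^2 - 44n + 52 = (-4)(n^3 + 3n^2 + 4n - 8) + (8n^2 - 28n + 20)
  n^3 + 3n^2 + 4n - 8 = ((1/8)n + 13/16)(8n^2 - 28n + 20) + ((97/4)n - 97/4)
  8n^2 - 28n + 20 = ((32/97)n - 80/97)((97/4)n - 97/4) + (0)
Last nonzero remainder: (97/4)n - 97/4. Dividing through by 97/4 gives the monic gcd n - 1.

-1 + n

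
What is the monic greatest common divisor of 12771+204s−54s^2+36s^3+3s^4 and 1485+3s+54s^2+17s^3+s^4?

Repeated division with remainder:
  3s^4+36s^3−54s^2+204s+12771 = (3)(s^4+17s^3+54s^2+3s+1485) + (−15s^3−216s^2+195s+8316)
  s^4+17s^3+54s^2+3s+1485 = (−(1/15)s−13/75)(−15s^3−216s^2+195s+8316) + ((739/25)s^2+(2956/5)s+73161/25)
  −15s^3−216s^2+195s+8316 = (−(375/739)s+2100/739)((739/25)s^2+(2956/5)s+73161/25) + (0)
Last nonzero remainder: (739/25)s^2+(2956/5)s+73161/25. Dividing through by 739/25 gives the monic gcd s^2+20s+99.

99+20s+s^2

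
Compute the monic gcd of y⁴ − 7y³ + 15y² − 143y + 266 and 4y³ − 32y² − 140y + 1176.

y − 7

Euclidean algorithm in ℚ[y]:
  y⁴ − 7y³ + 15y² − 143y + 266 = ((1/4)y + 1/4)(4y³ − 32y² − 140y + 1176) + (58y² − 402y − 28)
  4y³ − 32y² − 140y + 1176 = ((2/29)y − 62/841)(58y² − 402y − 28) + (−(141040/841)y + 987280/841)
  58y² − 402y − 28 = (−(24389/70520)y − 841/35260)(−(141040/841)y + 987280/841) + (0)
Last nonzero remainder: −(141040/841)y + 987280/841. Dividing through by −141040/841 gives the monic gcd y − 7.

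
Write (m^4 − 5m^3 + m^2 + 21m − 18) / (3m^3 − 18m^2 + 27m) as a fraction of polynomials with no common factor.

(m^2 + m − 2)/(3m)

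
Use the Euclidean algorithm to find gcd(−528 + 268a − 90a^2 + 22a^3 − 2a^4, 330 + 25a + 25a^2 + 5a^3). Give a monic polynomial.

Repeated division with remainder:
  −2a^4 + 22a^3 − 90a^2 + 268a − 528 = (−(2/5)a + 32/5)(5a^3 + 25a^2 + 25a + 330) + (−240a^2 + 240a − 2640)
  5a^3 + 25a^2 + 25a + 330 = (−(1/48)a − 1/8)(−240a^2 + 240a − 2640) + (0)
Last nonzero remainder: −240a^2 + 240a − 2640. Dividing through by −240 gives the monic gcd a^2 − a + 11.

11 − a + a^2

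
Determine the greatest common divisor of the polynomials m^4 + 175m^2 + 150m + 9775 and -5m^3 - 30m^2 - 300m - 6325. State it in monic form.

Apply the Euclidean algorithm:
  m^4 + 175m^2 + 150m + 9775 = (-(1/5)m + 6/5)(-5m^3 - 30m^2 - 300m - 6325) + (151m^2 - 755m + 17365)
  -5m^3 - 30m^2 - 300m - 6325 = (-(5/151)m - 55/151)(151m^2 - 755m + 17365) + (0)
Last nonzero remainder: 151m^2 - 755m + 17365. Dividing through by 151 gives the monic gcd m^2 - 5m + 115.

m^2 - 5m + 115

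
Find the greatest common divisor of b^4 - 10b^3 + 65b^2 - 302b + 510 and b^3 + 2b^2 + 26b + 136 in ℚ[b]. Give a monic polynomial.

b^2 - 2b + 34

Repeated division with remainder:
  b^4 - 10b^3 + 65b^2 - 302b + 510 = (b - 12)(b^3 + 2b^2 + 26b + 136) + (63b^2 - 126b + 2142)
  b^3 + 2b^2 + 26b + 136 = ((1/63)b + 4/63)(63b^2 - 126b + 2142) + (0)
Last nonzero remainder: 63b^2 - 126b + 2142. Dividing through by 63 gives the monic gcd b^2 - 2b + 34.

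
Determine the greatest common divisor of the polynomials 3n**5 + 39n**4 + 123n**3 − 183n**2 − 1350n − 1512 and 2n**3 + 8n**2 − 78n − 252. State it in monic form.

n**2 + 10n + 21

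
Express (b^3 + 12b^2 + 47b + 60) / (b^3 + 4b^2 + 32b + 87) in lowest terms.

(b^2 + 9b + 20)/(b^2 + b + 29)

Euclidean algorithm in ℚ[b]:
  b^3 + 12b^2 + 47b + 60 = (b^3 + 4b^2 + 32b + 87) + (8b^2 + 15b − 27)
  b^3 + 4b^2 + 32b + 87 = ((1/8)b + 17/64)(8b^2 + 15b − 27) + ((2009/64)b + 6027/64)
  8b^2 + 15b − 27 = ((512/2009)b − 576/2009)((2009/64)b + 6027/64) + (0)
Last nonzero remainder: (2009/64)b + 6027/64. Dividing through by 2009/64 gives the monic gcd b + 3.
Cancel b + 3 from numerator and denominator to get the reduced form.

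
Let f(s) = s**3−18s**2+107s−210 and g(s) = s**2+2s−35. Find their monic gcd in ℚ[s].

s−5

Apply the Euclidean algorithm:
  s**3−18s**2+107s−210 = (s−20)(s**2+2s−35) + (182s−910)
  s**2+2s−35 = ((1/182)s+1/26)(182s−910) + (0)
Last nonzero remainder: 182s−910. Dividing through by 182 gives the monic gcd s−5.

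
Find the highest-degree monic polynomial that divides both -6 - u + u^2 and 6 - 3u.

1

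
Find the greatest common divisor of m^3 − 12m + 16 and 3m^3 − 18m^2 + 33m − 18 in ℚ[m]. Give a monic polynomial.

m − 2

Apply the Euclidean algorithm:
  m^3 − 12m + 16 = (1/3)(3m^3 − 18m^2 + 33m − 18) + (6m^2 − 23m + 22)
  3m^3 − 18m^2 + 33m − 18 = ((1/2)m − 13/12)(6m^2 − 23m + 22) + (−(35/12)m + 35/6)
  6m^2 − 23m + 22 = (−(72/35)m + 132/35)(−(35/12)m + 35/6) + (0)
Last nonzero remainder: −(35/12)m + 35/6. Dividing through by −35/12 gives the monic gcd m − 2.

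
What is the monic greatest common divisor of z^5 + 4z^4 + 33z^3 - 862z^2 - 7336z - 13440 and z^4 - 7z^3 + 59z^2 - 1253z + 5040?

z^2 + 7z + 112

Euclidean algorithm in ℚ[z]:
  z^5 + 4z^4 + 33z^3 - 862z^2 - 7336z - 13440 = (z + 11)(z^4 - 7z^3 + 59z^2 - 1253z + 5040) + (51z^3 - 258z^2 + 1407z - 68880)
  z^4 - 7z^3 + 59z^2 - 1253z + 5040 = ((1/51)z - 11/289)(51z^3 - 258z^2 + 1407z - 68880) + ((6240/289)z^2 + (43680/289)z + 698880/289)
  51z^3 - 258z^2 + 1407z - 68880 = ((4913/2080)z - 11849/416)((6240/289)z^2 + (43680/289)z + 698880/289) + (0)
Last nonzero remainder: (6240/289)z^2 + (43680/289)z + 698880/289. Dividing through by 6240/289 gives the monic gcd z^2 + 7z + 112.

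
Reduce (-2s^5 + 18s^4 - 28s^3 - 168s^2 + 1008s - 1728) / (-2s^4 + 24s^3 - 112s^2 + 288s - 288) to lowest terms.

Repeated division with remainder:
  -2s^5 + 18s^4 - 28s^3 - 168s^2 + 1008s - 1728 = (s + 3)(-2s^4 + 24s^3 - 112s^2 + 288s - 288) + (12s^3 - 120s^2 + 432s - 864)
  -2s^4 + 24s^3 - 112s^2 + 288s - 288 = (-(1/6)s + 1/3)(12s^3 - 120s^2 + 432s - 864) + (0)
Last nonzero remainder: 12s^3 - 120s^2 + 432s - 864. Dividing through by 12 gives the monic gcd s^3 - 10s^2 + 36s - 72.
Cancel s^3 - 10s^2 + 36s - 72 from numerator and denominator to get the reduced form.

(s^2 + s - 12)/(s - 2)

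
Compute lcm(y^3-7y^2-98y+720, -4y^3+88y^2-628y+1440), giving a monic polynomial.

y^4-12y^3-63y^2+1210y-3600

Repeated division with remainder:
  y^3-7y^2-98y+720 = (-1/4)(-4y^3+88y^2-628y+1440) + (15y^2-255y+1080)
  -4y^3+88y^2-628y+1440 = (-(4/15)y+4/3)(15y^2-255y+1080) + (0)
Last nonzero remainder: 15y^2-255y+1080. Dividing through by 15 gives the monic gcd y^2-17y+72.
Then lcm(f, g) = f·g / gcd(f, g); expanding and making the result monic gives the answer.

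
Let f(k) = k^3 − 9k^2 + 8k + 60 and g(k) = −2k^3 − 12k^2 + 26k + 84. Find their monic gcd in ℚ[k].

k + 2

Repeated division with remainder:
  k^3 − 9k^2 + 8k + 60 = (−1/2)(−2k^3 − 12k^2 + 26k + 84) + (−15k^2 + 21k + 102)
  −2k^3 − 12k^2 + 26k + 84 = ((2/15)k + 74/75)(−15k^2 + 21k + 102) + (−(208/25)k − 416/25)
  −15k^2 + 21k + 102 = ((375/208)k − 1275/208)(−(208/25)k − 416/25) + (0)
Last nonzero remainder: −(208/25)k − 416/25. Dividing through by −208/25 gives the monic gcd k + 2.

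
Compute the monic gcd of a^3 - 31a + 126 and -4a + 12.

1

Apply the Euclidean algorithm:
  a^3 - 31a + 126 = (-(1/4)a^2 - (3/4)a + 11/2)(-4a + 12) + (60)
  -4a + 12 = (-(1/15)a + 1/5)(60) + (0)
The last nonzero remainder is the constant 60, so the polynomials are coprime and gcd = 1.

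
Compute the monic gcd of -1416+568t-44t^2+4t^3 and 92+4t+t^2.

1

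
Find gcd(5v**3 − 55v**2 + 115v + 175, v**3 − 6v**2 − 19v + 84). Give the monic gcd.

By polynomial division,
  5v**3 − 55v**2 + 115v + 175 = (5)(v**3 − 6v**2 − 19v + 84) + (−25v**2 + 210v − 245)
  v**3 − 6v**2 − 19v + 84 = (−(1/25)v − 12/125)(−25v**2 + 210v − 245) + (−(216/25)v + 1512/25)
  −25v**2 + 210v − 245 = ((625/216)v − 875/216)(−(216/25)v + 1512/25) + (0)
Last nonzero remainder: −(216/25)v + 1512/25. Dividing through by −216/25 gives the monic gcd v − 7.

v − 7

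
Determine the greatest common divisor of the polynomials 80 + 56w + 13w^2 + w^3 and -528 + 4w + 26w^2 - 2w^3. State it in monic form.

4 + w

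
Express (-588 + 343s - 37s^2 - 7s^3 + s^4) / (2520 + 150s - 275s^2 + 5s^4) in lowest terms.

(21 - 10s + s^2)/(-90 - 15s + 5s^2)

Euclidean algorithm in ℚ[s]:
  s^4 - 7s^3 - 37s^2 + 343s - 588 = (1/5)(5s^4 - 275s^2 + 150s + 2520) + (-7s^3 + 18s^2 + 313s - 1092)
  5s^4 - 275s^2 + 150s + 2520 = (-(5/7)s - 90/49)(-7s^3 + 18s^2 + 313s - 1092) + (-(900/49)s^2 - (2700/49)s + 3600/7)
  -7s^3 + 18s^2 + 313s - 1092 = ((343/900)s - 637/300)(-(900/49)s^2 - (2700/49)s + 3600/7) + (0)
Last nonzero remainder: -(900/49)s^2 - (2700/49)s + 3600/7. Dividing through by -900/49 gives the monic gcd s^2 + 3s - 28.
Cancel s^2 + 3s - 28 from numerator and denominator to get the reduced form.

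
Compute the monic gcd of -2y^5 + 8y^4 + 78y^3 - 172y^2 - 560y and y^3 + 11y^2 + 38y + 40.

y^2 + 7y + 10

Euclidean algorithm in ℚ[y]:
  -2y^5 + 8y^4 + 78y^3 - 172y^2 - 560y = (-2y^2 + 30y - 176)(y^3 + 11y^2 + 38y + 40) + (704y^2 + 4928y + 7040)
  y^3 + 11y^2 + 38y + 40 = ((1/704)y + 1/176)(704y^2 + 4928y + 7040) + (0)
Last nonzero remainder: 704y^2 + 4928y + 7040. Dividing through by 704 gives the monic gcd y^2 + 7y + 10.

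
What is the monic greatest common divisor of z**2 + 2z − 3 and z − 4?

Euclidean algorithm in ℚ[z]:
  z**2 + 2z − 3 = (z + 6)(z − 4) + (21)
  z − 4 = ((1/21)z − 4/21)(21) + (0)
The last nonzero remainder is the constant 21, so the polynomials are coprime and gcd = 1.

1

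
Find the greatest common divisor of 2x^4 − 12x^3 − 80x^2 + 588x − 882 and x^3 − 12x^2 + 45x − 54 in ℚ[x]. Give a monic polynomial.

x^2 − 6x + 9

By polynomial division,
  2x^4 − 12x^3 − 80x^2 + 588x − 882 = (2x + 12)(x^3 − 12x^2 + 45x − 54) + (−26x^2 + 156x − 234)
  x^3 − 12x^2 + 45x − 54 = (−(1/26)x + 3/13)(−26x^2 + 156x − 234) + (0)
Last nonzero remainder: −26x^2 + 156x − 234. Dividing through by −26 gives the monic gcd x^2 − 6x + 9.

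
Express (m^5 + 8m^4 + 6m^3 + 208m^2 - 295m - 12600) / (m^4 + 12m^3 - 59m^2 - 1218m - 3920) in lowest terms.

Apply the Euclidean algorithm:
  m^5 + 8m^4 + 6m^3 + 208m^2 - 295m - 12600 = (m - 4)(m^4 + 12m^3 - 59m^2 - 1218m - 3920) + (113m^3 + 1190m^2 - 1247m - 28280)
  m^4 + 12m^3 - 59m^2 - 1218m - 3920 = ((1/113)m + 166/12769)(113m^3 + 1190m^2 - 1247m - 28280) + (-(810000/12769)m^2 - (12150000/12769)m - 45360000/12769)
  113m^3 + 1190m^2 - 1247m - 28280 = (-(1442897/810000)m + 1289669/162000)(-(810000/12769)m^2 - (12150000/12769)m - 45360000/12769) + (0)
Last nonzero remainder: -(810000/12769)m^2 - (12150000/12769)m - 45360000/12769. Dividing through by -810000/12769 gives the monic gcd m^2 + 15m + 56.
Cancel m^2 + 15m + 56 from numerator and denominator to get the reduced form.

(m^3 - 7m^2 + 55m - 225)/(m^2 - 3m - 70)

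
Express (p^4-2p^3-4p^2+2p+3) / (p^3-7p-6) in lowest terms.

(p^2-1)/(p+2)

By polynomial division,
  p^4-2p^3-4p^2+2p+3 = (p-2)(p^3-7p-6) + (3p^2-6p-9)
  p^3-7p-6 = ((1/3)p+2/3)(3p^2-6p-9) + (0)
Last nonzero remainder: 3p^2-6p-9. Dividing through by 3 gives the monic gcd p^2-2p-3.
Cancel p^2-2p-3 from numerator and denominator to get the reduced form.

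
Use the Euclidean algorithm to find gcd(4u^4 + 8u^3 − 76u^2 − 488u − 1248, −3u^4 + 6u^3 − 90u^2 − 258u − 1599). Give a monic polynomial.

u^2 + 4u + 13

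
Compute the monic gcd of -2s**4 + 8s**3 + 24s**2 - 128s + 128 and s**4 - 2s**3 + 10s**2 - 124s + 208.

Repeated division with remainder:
  -2s**4 + 8s**3 + 24s**2 - 128s + 128 = (-2)(s**4 - 2s**3 + 10s**2 - 124s + 208) + (4s**3 + 44s**2 - 376s + 544)
  s**4 - 2s**3 + 10s**2 - 124s + 208 = ((1/4)s - 13/4)(4s**3 + 44s**2 - 376s + 544) + (247s**2 - 1482s + 1976)
  4s**3 + 44s**2 - 376s + 544 = ((4/247)s + 68/247)(247s**2 - 1482s + 1976) + (0)
Last nonzero remainder: 247s**2 - 1482s + 1976. Dividing through by 247 gives the monic gcd s**2 - 6s + 8.

s**2 - 6s + 8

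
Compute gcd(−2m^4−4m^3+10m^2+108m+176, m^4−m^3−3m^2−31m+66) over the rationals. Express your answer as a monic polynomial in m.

m^2+4m+11

Apply the Euclidean algorithm:
  −2m^4−4m^3+10m^2+108m+176 = (−2)(m^4−m^3−3m^2−31m+66) + (−6m^3+4m^2+46m+308)
  m^4−m^3−3m^2−31m+66 = (−(1/6)m+1/18)(−6m^3+4m^2+46m+308) + ((40/9)m^2+(160/9)m+440/9)
  −6m^3+4m^2+46m+308 = (−(27/20)m+63/10)((40/9)m^2+(160/9)m+440/9) + (0)
Last nonzero remainder: (40/9)m^2+(160/9)m+440/9. Dividing through by 40/9 gives the monic gcd m^2+4m+11.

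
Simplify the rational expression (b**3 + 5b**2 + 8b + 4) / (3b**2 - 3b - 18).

(b**2 + 3b + 2)/(3b - 9)

Euclidean algorithm in ℚ[b]:
  b**3 + 5b**2 + 8b + 4 = ((1/3)b + 2)(3b**2 - 3b - 18) + (20b + 40)
  3b**2 - 3b - 18 = ((3/20)b - 9/20)(20b + 40) + (0)
Last nonzero remainder: 20b + 40. Dividing through by 20 gives the monic gcd b + 2.
Cancel b + 2 from numerator and denominator to get the reduced form.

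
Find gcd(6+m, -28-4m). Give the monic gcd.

Apply the Euclidean algorithm:
  m+6 = (-1/4)(-4m-28) + (-1)
  -4m-28 = (4m+28)(-1) + (0)
The last nonzero remainder is the constant -1, so the polynomials are coprime and gcd = 1.

1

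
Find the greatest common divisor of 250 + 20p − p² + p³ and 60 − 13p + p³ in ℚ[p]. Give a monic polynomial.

Apply the Euclidean algorithm:
  p³ − p² + 20p + 250 = (p³ − 13p + 60) + (−p² + 33p + 190)
  p³ − 13p + 60 = (−p − 33)(−p² + 33p + 190) + (1266p + 6330)
  −p² + 33p + 190 = (−(1/1266)p + 19/633)(1266p + 6330) + (0)
Last nonzero remainder: 1266p + 6330. Dividing through by 1266 gives the monic gcd p + 5.

5 + p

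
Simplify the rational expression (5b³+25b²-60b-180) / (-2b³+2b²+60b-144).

(-5b-10)/(2b-8)

Euclidean algorithm in ℚ[b]:
  5b³+25b²-60b-180 = (-5/2)(-2b³+2b²+60b-144) + (30b²+90b-540)
  -2b³+2b²+60b-144 = (-(1/15)b+4/15)(30b²+90b-540) + (0)
Last nonzero remainder: 30b²+90b-540. Dividing through by 30 gives the monic gcd b²+3b-18.
Cancel b²+3b-18 from numerator and denominator to get the reduced form.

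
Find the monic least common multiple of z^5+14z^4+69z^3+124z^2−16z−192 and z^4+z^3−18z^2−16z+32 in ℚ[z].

z^7+12z^6+33z^5−126z^4−816z^3−1152z^2+512z+1536

By polynomial division,
  z^5+14z^4+69z^3+124z^2−16z−192 = (z+13)(z^4+z^3−18z^2−16z+32) + (74z^3+374z^2+160z−608)
  z^4+z^3−18z^2−16z+32 = ((1/74)z−75/1369)(74z^3+374z^2+160z−608) + ((448/1369)z^2+(1344/1369)z−1792/1369)
  74z^3+374z^2+160z−608 = ((50653/224)z+26011/56)((448/1369)z^2+(1344/1369)z−1792/1369) + (0)
Last nonzero remainder: (448/1369)z^2+(1344/1369)z−1792/1369. Dividing through by 448/1369 gives the monic gcd z^2+3z−4.
Then lcm(f, g) = f·g / gcd(f, g); expanding and making the result monic gives the answer.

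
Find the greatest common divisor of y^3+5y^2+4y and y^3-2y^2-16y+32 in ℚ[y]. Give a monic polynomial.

By polynomial division,
  y^3+5y^2+4y = (y^3-2y^2-16y+32) + (7y^2+20y-32)
  y^3-2y^2-16y+32 = ((1/7)y-34/49)(7y^2+20y-32) + ((120/49)y+480/49)
  7y^2+20y-32 = ((343/120)y-49/15)((120/49)y+480/49) + (0)
Last nonzero remainder: (120/49)y+480/49. Dividing through by 120/49 gives the monic gcd y+4.

y+4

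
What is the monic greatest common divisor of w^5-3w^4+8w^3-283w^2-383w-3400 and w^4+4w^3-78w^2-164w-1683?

Apply the Euclidean algorithm:
  w^5-3w^4+8w^3-283w^2-383w-3400 = (w-7)(w^4+4w^3-78w^2-164w-1683) + (114w^3-665w^2+152w-15181)
  w^4+4w^3-78w^2-164w-1683 = ((1/114)w+59/684)(114w^3-665w^2+152w-15181) + (-(791/36)w^2-(791/18)w-13447/36)
  114w^3-665w^2+152w-15181 = (-(4104/791)w+32148/791)(-(791/36)w^2-(791/18)w-13447/36) + (0)
Last nonzero remainder: -(791/36)w^2-(791/18)w-13447/36. Dividing through by -791/36 gives the monic gcd w^2+2w+17.

w^2+2w+17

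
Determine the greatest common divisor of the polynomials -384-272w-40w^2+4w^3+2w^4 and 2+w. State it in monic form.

By polynomial division,
  2w^4+4w^3-40w^2-272w-384 = (2w^3-40w-192)(w+2) + (0)
The last nonzero remainder w+2 is already monic.

2+w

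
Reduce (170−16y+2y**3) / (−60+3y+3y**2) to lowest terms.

(34−10y+2y**2)/(−12+3y)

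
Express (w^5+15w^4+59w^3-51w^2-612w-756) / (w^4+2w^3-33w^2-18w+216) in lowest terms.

(w^2+9w+14)/(w-4)

By polynomial division,
  w^5+15w^4+59w^3-51w^2-612w-756 = (w+13)(w^4+2w^3-33w^2-18w+216) + (66w^3+396w^2-594w-3564)
  w^4+2w^3-33w^2-18w+216 = ((1/66)w-2/33)(66w^3+396w^2-594w-3564) + (0)
Last nonzero remainder: 66w^3+396w^2-594w-3564. Dividing through by 66 gives the monic gcd w^3+6w^2-9w-54.
Cancel w^3+6w^2-9w-54 from numerator and denominator to get the reduced form.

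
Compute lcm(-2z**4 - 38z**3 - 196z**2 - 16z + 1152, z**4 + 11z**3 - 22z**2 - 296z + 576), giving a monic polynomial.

By polynomial division,
  -2z**4 - 38z**3 - 196z**2 - 16z + 1152 = (-2)(z**4 + 11z**3 - 22z**2 - 296z + 576) + (-16z**3 - 240z**2 - 608z + 2304)
  z**4 + 11z**3 - 22z**2 - 296z + 576 = (-(1/16)z + 1/4)(-16z**3 - 240z**2 - 608z + 2304) + (0)
Last nonzero remainder: -16z**3 - 240z**2 - 608z + 2304. Dividing through by -16 gives the monic gcd z**3 + 15z**2 + 38z - 144.
Then lcm(f, g) = f·g / gcd(f, g); expanding and making the result monic gives the answer.

z**5 + 15z**4 + 22z**3 - 384z**2 - 608z + 2304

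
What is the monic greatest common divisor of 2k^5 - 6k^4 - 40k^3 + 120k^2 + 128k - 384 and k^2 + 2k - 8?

k^2 + 2k - 8

Euclidean algorithm in ℚ[k]:
  2k^5 - 6k^4 - 40k^3 + 120k^2 + 128k - 384 = (2k^3 - 10k^2 - 4k + 48)(k^2 + 2k - 8) + (0)
The last nonzero remainder k^2 + 2k - 8 is already monic.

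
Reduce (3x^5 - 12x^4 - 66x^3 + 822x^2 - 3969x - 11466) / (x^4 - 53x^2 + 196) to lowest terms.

(3x^2 - 18x + 117)/(x - 2)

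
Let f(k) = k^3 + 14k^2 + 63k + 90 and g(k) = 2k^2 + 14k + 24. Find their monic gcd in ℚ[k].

k + 3

By polynomial division,
  k^3 + 14k^2 + 63k + 90 = ((1/2)k + 7/2)(2k^2 + 14k + 24) + (2k + 6)
  2k^2 + 14k + 24 = (k + 4)(2k + 6) + (0)
Last nonzero remainder: 2k + 6. Dividing through by 2 gives the monic gcd k + 3.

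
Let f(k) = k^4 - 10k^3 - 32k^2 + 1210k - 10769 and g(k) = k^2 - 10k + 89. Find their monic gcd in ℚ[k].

k^2 - 10k + 89

Repeated division with remainder:
  k^4 - 10k^3 - 32k^2 + 1210k - 10769 = (k^2 - 121)(k^2 - 10k + 89) + (0)
The last nonzero remainder k^2 - 10k + 89 is already monic.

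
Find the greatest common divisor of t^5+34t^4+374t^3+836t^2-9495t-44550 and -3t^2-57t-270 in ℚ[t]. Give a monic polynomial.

t^2+19t+90

By polynomial division,
  t^5+34t^4+374t^3+836t^2-9495t-44550 = (-(1/3)t^3-5t^2+(1/3)t+165)(-3t^2-57t-270) + (0)
Last nonzero remainder: -3t^2-57t-270. Dividing through by -3 gives the monic gcd t^2+19t+90.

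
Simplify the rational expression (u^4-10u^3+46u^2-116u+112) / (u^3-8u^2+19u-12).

(u^3-6u^2+22u-28)/(u^2-4u+3)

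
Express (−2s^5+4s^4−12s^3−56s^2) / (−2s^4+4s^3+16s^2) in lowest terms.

By polynomial division,
  −2s^5+4s^4−12s^3−56s^2 = (s)(−2s^4+4s^3+16s^2) + (−28s^3−56s^2)
  −2s^4+4s^3+16s^2 = ((1/14)s−2/7)(−28s^3−56s^2) + (0)
Last nonzero remainder: −28s^3−56s^2. Dividing through by −28 gives the monic gcd s^3+2s^2.
Cancel s^3+2s^2 from numerator and denominator to get the reduced form.

(s^2−4s+14)/(s−4)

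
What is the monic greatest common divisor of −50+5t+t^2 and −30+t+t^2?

Apply the Euclidean algorithm:
  t^2+5t−50 = (t^2+t−30) + (4t−20)
  t^2+t−30 = ((1/4)t+3/2)(4t−20) + (0)
Last nonzero remainder: 4t−20. Dividing through by 4 gives the monic gcd t−5.

−5+t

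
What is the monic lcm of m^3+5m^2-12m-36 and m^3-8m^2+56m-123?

m^5+4m^3+229m^2-312m-1476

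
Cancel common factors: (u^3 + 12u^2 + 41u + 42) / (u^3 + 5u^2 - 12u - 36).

(u^2 + 10u + 21)/(u^2 + 3u - 18)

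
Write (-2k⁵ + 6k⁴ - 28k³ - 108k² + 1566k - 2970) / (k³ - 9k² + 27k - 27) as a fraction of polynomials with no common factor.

(-2k³ - 6k² - 46k - 330)/(k - 3)

Repeated division with remainder:
  -2k⁵ + 6k⁴ - 28k³ - 108k² + 1566k - 2970 = (-2k² - 12k - 82)(k³ - 9k² + 27k - 27) + (-576k² + 3456k - 5184)
  k³ - 9k² + 27k - 27 = (-(1/576)k + 1/192)(-576k² + 3456k - 5184) + (0)
Last nonzero remainder: -576k² + 3456k - 5184. Dividing through by -576 gives the monic gcd k² - 6k + 9.
Cancel k² - 6k + 9 from numerator and denominator to get the reduced form.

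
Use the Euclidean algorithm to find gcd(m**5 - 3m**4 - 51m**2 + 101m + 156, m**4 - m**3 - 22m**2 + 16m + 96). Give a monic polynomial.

m**2 - 7m + 12

Apply the Euclidean algorithm:
  m**5 - 3m**4 - 51m**2 + 101m + 156 = (m - 2)(m**4 - m**3 - 22m**2 + 16m + 96) + (20m**3 - 111m**2 + 37m + 348)
  m**4 - m**3 - 22m**2 + 16m + 96 = ((1/20)m + 91/400)(20m**3 - 111m**2 + 37m + 348) + ((561/400)m**2 - (3927/400)m + 1683/100)
  20m**3 - 111m**2 + 37m + 348 = ((8000/561)m + 11600/561)((561/400)m**2 - (3927/400)m + 1683/100) + (0)
Last nonzero remainder: (561/400)m**2 - (3927/400)m + 1683/100. Dividing through by 561/400 gives the monic gcd m**2 - 7m + 12.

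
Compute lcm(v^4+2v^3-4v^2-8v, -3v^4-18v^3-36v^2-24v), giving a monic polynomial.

Apply the Euclidean algorithm:
  v^4+2v^3-4v^2-8v = (-1/3)(-3v^4-18v^3-36v^2-24v) + (-4v^3-16v^2-16v)
  -3v^4-18v^3-36v^2-24v = ((3/4)v+3/2)(-4v^3-16v^2-16v) + (0)
Last nonzero remainder: -4v^3-16v^2-16v. Dividing through by -4 gives the monic gcd v^3+4v^2+4v.
Then lcm(f, g) = f·g / gcd(f, g); expanding and making the result monic gives the answer.

v^5+4v^4-16v^2-16v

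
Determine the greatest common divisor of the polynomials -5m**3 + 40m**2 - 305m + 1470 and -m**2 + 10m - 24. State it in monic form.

m - 6

Apply the Euclidean algorithm:
  -5m**3 + 40m**2 - 305m + 1470 = (5m + 10)(-m**2 + 10m - 24) + (-285m + 1710)
  -m**2 + 10m - 24 = ((1/285)m - 4/285)(-285m + 1710) + (0)
Last nonzero remainder: -285m + 1710. Dividing through by -285 gives the monic gcd m - 6.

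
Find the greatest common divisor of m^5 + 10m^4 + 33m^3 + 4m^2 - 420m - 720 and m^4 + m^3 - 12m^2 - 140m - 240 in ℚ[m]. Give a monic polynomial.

m^3 + 7m^2 + 30m + 40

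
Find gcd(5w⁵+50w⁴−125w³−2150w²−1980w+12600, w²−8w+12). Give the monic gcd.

Apply the Euclidean algorithm:
  5w⁵+50w⁴−125w³−2150w²−1980w+12600 = (5w³+90w²+535w+1050)(w²−8w+12) + (0)
The last nonzero remainder w²−8w+12 is already monic.

w²−8w+12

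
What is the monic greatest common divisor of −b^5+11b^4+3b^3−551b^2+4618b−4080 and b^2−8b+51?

Repeated division with remainder:
  −b^5+11b^4+3b^3−551b^2+4618b−4080 = (−b^3+3b^2+78b−80)(b^2−8b+51) + (0)
The last nonzero remainder b^2−8b+51 is already monic.

b^2−8b+51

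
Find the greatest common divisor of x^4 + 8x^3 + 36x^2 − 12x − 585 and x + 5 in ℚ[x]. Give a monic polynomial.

x + 5

By polynomial division,
  x^4 + 8x^3 + 36x^2 − 12x − 585 = (x^3 + 3x^2 + 21x − 117)(x + 5) + (0)
The last nonzero remainder x + 5 is already monic.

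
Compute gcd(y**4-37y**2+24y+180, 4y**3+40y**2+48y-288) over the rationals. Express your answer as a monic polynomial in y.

y+6

Apply the Euclidean algorithm:
  y**4-37y**2+24y+180 = ((1/4)y-5/2)(4y**3+40y**2+48y-288) + (51y**2+216y-540)
  4y**3+40y**2+48y-288 = ((4/51)y+392/867)(51y**2+216y-540) + (-(2112/289)y-12672/289)
  51y**2+216y-540 = (-(4913/704)y+4335/352)(-(2112/289)y-12672/289) + (0)
Last nonzero remainder: -(2112/289)y-12672/289. Dividing through by -2112/289 gives the monic gcd y+6.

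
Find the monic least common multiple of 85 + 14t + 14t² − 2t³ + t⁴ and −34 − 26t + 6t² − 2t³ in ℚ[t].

Apply the Euclidean algorithm:
  t⁴ − 2t³ + 14t² + 14t + 85 = (−(1/2)t − 1/2)(−2t³ + 6t² − 26t − 34) + (4t² − 16t + 68)
  −2t³ + 6t² − 26t − 34 = (−(1/2)t − 1/2)(4t² − 16t + 68) + (0)
Last nonzero remainder: 4t² − 16t + 68. Dividing through by 4 gives the monic gcd t² − 4t + 17.
Then lcm(f, g) = f·g / gcd(f, g); expanding and making the result monic gives the answer.

85 + 99t + 28t² + 12t³ − t⁴ + t⁵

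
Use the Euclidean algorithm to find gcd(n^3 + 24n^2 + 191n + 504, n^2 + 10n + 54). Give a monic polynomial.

1

Repeated division with remainder:
  n^3 + 24n^2 + 191n + 504 = (n + 14)(n^2 + 10n + 54) + (-3n - 252)
  n^2 + 10n + 54 = (-(1/3)n + 74/3)(-3n - 252) + (6270)
  -3n - 252 = (-(1/2090)n - 42/1045)(6270) + (0)
The last nonzero remainder is the constant 6270, so the polynomials are coprime and gcd = 1.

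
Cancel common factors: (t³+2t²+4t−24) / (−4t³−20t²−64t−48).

(−t+2)/(4t+4)

Euclidean algorithm in ℚ[t]:
  t³+2t²+4t−24 = (−1/4)(−4t³−20t²−64t−48) + (−3t²−12t−36)
  −4t³−20t²−64t−48 = ((4/3)t+4/3)(−3t²−12t−36) + (0)
Last nonzero remainder: −3t²−12t−36. Dividing through by −3 gives the monic gcd t²+4t+12.
Cancel t²+4t+12 from numerator and denominator to get the reduced form.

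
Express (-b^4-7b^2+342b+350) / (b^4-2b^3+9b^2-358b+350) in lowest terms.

(-b-1)/(b-1)

By polynomial division,
  -b^4-7b^2+342b+350 = (-1)(b^4-2b^3+9b^2-358b+350) + (-2b^3+2b^2-16b+700)
  b^4-2b^3+9b^2-358b+350 = (-(1/2)b+1/2)(-2b^3+2b^2-16b+700) + (0)
Last nonzero remainder: -2b^3+2b^2-16b+700. Dividing through by -2 gives the monic gcd b^3-b^2+8b-350.
Cancel b^3-b^2+8b-350 from numerator and denominator to get the reduced form.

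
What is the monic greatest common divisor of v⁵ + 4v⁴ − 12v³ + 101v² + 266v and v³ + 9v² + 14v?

v³ + 9v² + 14v

Euclidean algorithm in ℚ[v]:
  v⁵ + 4v⁴ − 12v³ + 101v² + 266v = (v² − 5v + 19)(v³ + 9v² + 14v) + (0)
The last nonzero remainder v³ + 9v² + 14v is already monic.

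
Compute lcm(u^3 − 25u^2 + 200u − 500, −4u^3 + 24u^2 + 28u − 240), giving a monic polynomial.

Repeated division with remainder:
  u^3 − 25u^2 + 200u − 500 = (−1/4)(−4u^3 + 24u^2 + 28u − 240) + (−19u^2 + 207u − 560)
  −4u^3 + 24u^2 + 28u − 240 = ((4/19)u + 372/361)(−19u^2 + 207u − 560) + (−(24336/361)u + 121680/361)
  −19u^2 + 207u − 560 = ((6859/24336)u − 2527/1521)(−(24336/361)u + 121680/361) + (0)
Last nonzero remainder: −(24336/361)u + 121680/361. Dividing through by −24336/361 gives the monic gcd u − 5.
Then lcm(f, g) = f·g / gcd(f, g); expanding and making the result monic gives the answer.

u^5 − 26u^4 + 213u^3 − 400u^2 − 1900u + 6000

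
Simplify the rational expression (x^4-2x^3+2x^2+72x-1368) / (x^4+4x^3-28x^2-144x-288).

Repeated division with remainder:
  x^4-2x^3+2x^2+72x-1368 = (x^4+4x^3-28x^2-144x-288) + (-6x^3+30x^2+216x-1080)
  x^4+4x^3-28x^2-144x-288 = (-(1/6)x-3/2)(-6x^3+30x^2+216x-1080) + (53x^2-1908)
  -6x^3+30x^2+216x-1080 = (-(6/53)x+30/53)(53x^2-1908) + (0)
Last nonzero remainder: 53x^2-1908. Dividing through by 53 gives the monic gcd x^2-36.
Cancel x^2-36 from numerator and denominator to get the reduced form.

(x^2-2x+38)/(x^2+4x+8)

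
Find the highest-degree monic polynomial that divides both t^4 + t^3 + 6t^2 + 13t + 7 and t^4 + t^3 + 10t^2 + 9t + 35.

t^2 - t + 7

Euclidean algorithm in ℚ[t]:
  t^4 + t^3 + 6t^2 + 13t + 7 = (t^4 + t^3 + 10t^2 + 9t + 35) + (-4t^2 + 4t - 28)
  t^4 + t^3 + 10t^2 + 9t + 35 = (-(1/4)t^2 - (1/2)t - 5/4)(-4t^2 + 4t - 28) + (0)
Last nonzero remainder: -4t^2 + 4t - 28. Dividing through by -4 gives the monic gcd t^2 - t + 7.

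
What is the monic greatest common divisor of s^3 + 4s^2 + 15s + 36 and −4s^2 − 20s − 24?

By polynomial division,
  s^3 + 4s^2 + 15s + 36 = (−(1/4)s + 1/4)(−4s^2 − 20s − 24) + (14s + 42)
  −4s^2 − 20s − 24 = (−(2/7)s − 4/7)(14s + 42) + (0)
Last nonzero remainder: 14s + 42. Dividing through by 14 gives the monic gcd s + 3.

s + 3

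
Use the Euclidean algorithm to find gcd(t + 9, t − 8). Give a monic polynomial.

1

Apply the Euclidean algorithm:
  t + 9 = (t − 8) + (17)
  t − 8 = ((1/17)t − 8/17)(17) + (0)
The last nonzero remainder is the constant 17, so the polynomials are coprime and gcd = 1.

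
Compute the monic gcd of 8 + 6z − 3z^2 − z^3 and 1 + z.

1 + z

By polynomial division,
  −z^3 − 3z^2 + 6z + 8 = (−z^2 − 2z + 8)(z + 1) + (0)
The last nonzero remainder z + 1 is already monic.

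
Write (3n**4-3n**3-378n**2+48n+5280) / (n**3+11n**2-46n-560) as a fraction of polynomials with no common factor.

(3n**3-33n**2-48n+528)/(n**2+n-56)

Euclidean algorithm in ℚ[n]:
  3n**4-3n**3-378n**2+48n+5280 = (3n-36)(n**3+11n**2-46n-560) + (156n**2+72n-14880)
  n**3+11n**2-46n-560 = ((1/156)n+137/2028)(156n**2+72n-14880) + ((7524/169)n+75240/169)
  156n**2+72n-14880 = ((2197/627)n-20956/627)((7524/169)n+75240/169) + (0)
Last nonzero remainder: (7524/169)n+75240/169. Dividing through by 7524/169 gives the monic gcd n+10.
Cancel n+10 from numerator and denominator to get the reduced form.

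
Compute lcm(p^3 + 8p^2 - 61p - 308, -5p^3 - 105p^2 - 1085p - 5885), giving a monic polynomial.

Euclidean algorithm in ℚ[p]:
  p^3 + 8p^2 - 61p - 308 = (-1/5)(-5p^3 - 105p^2 - 1085p - 5885) + (-13p^2 - 278p - 1485)
  -5p^3 - 105p^2 - 1085p - 5885 = ((5/13)p - 25/169)(-13p^2 - 278p - 1485) + (-(93790/169)p - 1031690/169)
  -13p^2 - 278p - 1485 = ((2197/93790)p + 4563/18758)(-(93790/169)p - 1031690/169) + (0)
Last nonzero remainder: -(93790/169)p - 1031690/169. Dividing through by -93790/169 gives the monic gcd p + 11.
Then lcm(f, g) = f·g / gcd(f, g); expanding and making the result monic gives the answer.

p^5 + 18p^4 + 126p^3 - 62p^2 - 9607p - 32956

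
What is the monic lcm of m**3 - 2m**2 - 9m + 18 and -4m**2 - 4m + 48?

m**4 + 2m**3 - 17m**2 - 18m + 72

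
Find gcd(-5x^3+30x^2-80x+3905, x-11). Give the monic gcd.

x-11

Repeated division with remainder:
  -5x^3+30x^2-80x+3905 = (-5x^2-25x-355)(x-11) + (0)
The last nonzero remainder x-11 is already monic.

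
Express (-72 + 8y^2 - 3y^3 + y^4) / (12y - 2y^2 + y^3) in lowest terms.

(-6 - y + y^2)/(y)

Repeated division with remainder:
  y^4 - 3y^3 + 8y^2 - 72 = (y - 1)(y^3 - 2y^2 + 12y) + (-6y^2 + 12y - 72)
  y^3 - 2y^2 + 12y = (-(1/6)y)(-6y^2 + 12y - 72) + (0)
Last nonzero remainder: -6y^2 + 12y - 72. Dividing through by -6 gives the monic gcd y^2 - 2y + 12.
Cancel y^2 - 2y + 12 from numerator and denominator to get the reduced form.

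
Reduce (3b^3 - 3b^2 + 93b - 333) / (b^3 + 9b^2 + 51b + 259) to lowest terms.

(3b - 9)/(b + 7)

Repeated division with remainder:
  3b^3 - 3b^2 + 93b - 333 = (3)(b^3 + 9b^2 + 51b + 259) + (-30b^2 - 60b - 1110)
  b^3 + 9b^2 + 51b + 259 = (-(1/30)b - 7/30)(-30b^2 - 60b - 1110) + (0)
Last nonzero remainder: -30b^2 - 60b - 1110. Dividing through by -30 gives the monic gcd b^2 + 2b + 37.
Cancel b^2 + 2b + 37 from numerator and denominator to get the reduced form.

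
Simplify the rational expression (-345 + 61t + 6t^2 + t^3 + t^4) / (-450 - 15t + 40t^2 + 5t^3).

(23 - t + t^2)/(30 + 5t)

By polynomial division,
  t^4 + t^3 + 6t^2 + 61t - 345 = ((1/5)t - 7/5)(5t^3 + 40t^2 - 15t - 450) + (65t^2 + 130t - 975)
  5t^3 + 40t^2 - 15t - 450 = ((1/13)t + 6/13)(65t^2 + 130t - 975) + (0)
Last nonzero remainder: 65t^2 + 130t - 975. Dividing through by 65 gives the monic gcd t^2 + 2t - 15.
Cancel t^2 + 2t - 15 from numerator and denominator to get the reduced form.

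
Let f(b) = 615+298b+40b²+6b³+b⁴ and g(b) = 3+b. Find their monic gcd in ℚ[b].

Repeated division with remainder:
  b⁴+6b³+40b²+298b+615 = (b³+3b²+31b+205)(b+3) + (0)
The last nonzero remainder b+3 is already monic.

3+b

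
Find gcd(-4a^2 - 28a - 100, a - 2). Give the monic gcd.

1

Euclidean algorithm in ℚ[a]:
  -4a^2 - 28a - 100 = (-4a - 36)(a - 2) + (-172)
  a - 2 = (-(1/172)a + 1/86)(-172) + (0)
The last nonzero remainder is the constant -172, so the polynomials are coprime and gcd = 1.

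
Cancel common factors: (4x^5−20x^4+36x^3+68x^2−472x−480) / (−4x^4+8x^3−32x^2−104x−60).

By polynomial division,
  4x^5−20x^4+36x^3+68x^2−472x−480 = (−x+3)(−4x^4+8x^3−32x^2−104x−60) + (−20x^3+60x^2−220x−300)
  −4x^4+8x^3−32x^2−104x−60 = ((1/5)x+1/5)(−20x^3+60x^2−220x−300) + (0)
Last nonzero remainder: −20x^3+60x^2−220x−300. Dividing through by −20 gives the monic gcd x^3−3x^2+11x+15.
Cancel x^3−3x^2+11x+15 from numerator and denominator to get the reduced form.

(−x^2+2x+8)/(x+1)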